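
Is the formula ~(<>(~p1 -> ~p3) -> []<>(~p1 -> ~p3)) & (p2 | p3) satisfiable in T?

1. ~(<>(~p1 -> ~p3) -> []<>(~p1 -> ~p3)) & (p2 | p3), 0
2. ~(<>(~p1 -> ~p3) -> []<>(~p1 -> ~p3)), 0
3. p2 | p3, 0
4. <>(~p1 -> ~p3), 0
5. ~[]<>(~p1 -> ~p3), 0
6. p3, 0
7. ~p1 -> ~p3, 1
8. ~p3, 1
9. ~<>(~p1 -> ~p3), 2
10. ~(~p1 -> ~p3), 2
11. ~p1, 2
12. p3, 2
Accessibility: 0R0, 0R1, 0R2, 1R1, 2R2

Satisfiable (open branch found)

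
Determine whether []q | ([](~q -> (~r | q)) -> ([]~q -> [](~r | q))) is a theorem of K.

Valid in K

Tableau for the negation ~([]q | ([](~q -> (~r | q)) -> ([]~q -> [](~r | q)))):
1. ~([]q | ([](~q -> (~r | q)) -> ([]~q -> [](~r | q)))), u
2. ~[]q, u   [~|-rule on 1]
3. ~([](~q -> (~r | q)) -> ([]~q -> [](~r | q))), u   [~|-rule on 1]
4. [](~q -> (~r | q)), u   [~->-rule on 3]
5. ~([]~q -> [](~r | q)), u   [~->-rule on 3]
6. []~q, u   [~->-rule on 5]
7. ~[](~r | q), u   [~->-rule on 5]
8. ~q, v   [~[]-rule on 2: fresh world v, uRv]
9. ~q -> (~r | q), v   [[]-rule on 4 via uRv]
10. ~r | q, v   [->-rule on 9 (branches; this branch)]
11. ~r, v   [|-rule on 10 (branches; this branch)]
12. ~(~r | q), w   [~[]-rule on 7: fresh world w, uRw]
13. r, w   [~|-rule on 12]
14. ~q, w   [~|-rule on 12]
15. ~q -> (~r | q), w   [[]-rule on 4 via uRw]
16. ~r | q, w   [->-rule on 15 (branches; this branch)]
17. q, w   [|-rule on 16 (branches; this branch)]
Accessibility: uRv, uRw
Branch closes: q and ~q both at w.
All branches of the negation close; one closing branch shown above.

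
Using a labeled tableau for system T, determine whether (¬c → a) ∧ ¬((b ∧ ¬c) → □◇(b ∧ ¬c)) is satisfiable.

1. (¬c → a) ∧ ¬((b ∧ ¬c) → □◇(b ∧ ¬c)), w0
2. ¬c → a, w0
3. ¬((b ∧ ¬c) → □◇(b ∧ ¬c)), w0
4. b ∧ ¬c, w0
5. ¬□◇(b ∧ ¬c), w0
6. b, w0
7. ¬c, w0
8. a, w0
9. ¬◇(b ∧ ¬c), w1
10. ¬(b ∧ ¬c), w1
11. c, w1
Accessibility: w0Rw0, w0Rw1, w1Rw1

Satisfiable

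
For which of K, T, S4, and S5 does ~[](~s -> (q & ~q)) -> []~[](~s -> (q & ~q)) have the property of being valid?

S4-tableau for the negation ~(~[](~s -> (q & ~q)) -> []~[](~s -> (q & ~q))):
1. ~(~[](~s -> (q & ~q)) -> []~[](~s -> (q & ~q))), w0
2. ~[](~s -> (q & ~q)), w0   [~->-rule on 1]
3. ~[]~[](~s -> (q & ~q)), w0   [~->-rule on 1]
4. ~(~s -> (q & ~q)), w1   [~[]-rule on 2: fresh world w1, w0Rw1]
5. ~s, w1   [~->-rule on 4]
6. ~(q & ~q), w1   [~->-rule on 4]
7. q, w1   [~&-rule on 6 (branches; this branch)]
8. [](~s -> (q & ~q)), w2   [~[]-rule on 3: fresh world w2, w0Rw2]
9. ~s -> (q & ~q), w2   [[]-rule on 8 via w2Rw2]
10. s, w2   [->-rule on 9 (branches; this branch)]
Accessibility: w0Rw0, w0Rw1, w0Rw2, w1Rw1, w2Rw2
Complete open branch: countermodel on an S4-frame, so not valid in S4, nor in K, T (the same frame is also a K-frame and a T-frame).
S5-tableau for the negation ~(~[](~s -> (q & ~q)) -> []~[](~s -> (q & ~q))):
1. ~(~[](~s -> (q & ~q)) -> []~[](~s -> (q & ~q))), w0
2. ~[](~s -> (q & ~q)), w0   [~->-rule on 1]
3. ~[]~[](~s -> (q & ~q)), w0   [~->-rule on 1]
4. ~(~s -> (q & ~q)), w1   [~[]-rule on 2: fresh world w1, w0Rw1]
5. ~s, w1   [~->-rule on 4]
6. ~(q & ~q), w1   [~->-rule on 4]
7. q, w1   [~&-rule on 6 (branches; this branch)]
8. [](~s -> (q & ~q)), w2   [~[]-rule on 3: fresh world w2, w0Rw2]
9. ~s -> (q & ~q), w0   [[]-rule on 8 via w2Rw0]
10. ~s -> (q & ~q), w1   [[]-rule on 8 via w2Rw1]
11. ~s -> (q & ~q), w2   [[]-rule on 8 via w2Rw2]
12. s, w0   [->-rule on 9 (branches; this branch)]
13. q & ~q, w1   [->-rule on 10 (branches; this branch)]
14. ~q, w1   [&-rule on 13]
Accessibility: w0Rw0, w0Rw1, w0Rw2, w1Rw0, w1Rw1, w1Rw2, w2Rw0, w2Rw1, w2Rw2
Branch closes: q and ~q both at w1.
Every branch closes (one shown): valid in S5.

S5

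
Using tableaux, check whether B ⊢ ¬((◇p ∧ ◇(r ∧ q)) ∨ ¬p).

Tableau for the negation (◇p ∧ ◇(r ∧ q)) ∨ ¬p:
1. (◇p ∧ ◇(r ∧ q)) ∨ ¬p, w0
2. ¬p, w0   [∨-rule on 1 (branches; this branch)]
Accessibility: w0Rw0
The negation has an open branch (countermodel exists).

Not valid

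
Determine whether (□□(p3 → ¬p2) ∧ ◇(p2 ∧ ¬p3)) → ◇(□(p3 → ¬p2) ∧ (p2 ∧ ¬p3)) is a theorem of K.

Tableau for the negation ¬((□□(p3 → ¬p2) ∧ ◇(p2 ∧ ¬p3)) → ◇(□(p3 → ¬p2) ∧ (p2 ∧ ¬p3))):
1. ¬((□□(p3 → ¬p2) ∧ ◇(p2 ∧ ¬p3)) → ◇(□(p3 → ¬p2) ∧ (p2 ∧ ¬p3))), w0
2. □□(p3 → ¬p2) ∧ ◇(p2 ∧ ¬p3), w0
3. ¬◇(□(p3 → ¬p2) ∧ (p2 ∧ ¬p3)), w0
4. □□(p3 → ¬p2), w0
5. ◇(p2 ∧ ¬p3), w0
6. p2 ∧ ¬p3, w1
7. p2, w1
8. ¬p3, w1
9. ¬(□(p3 → ¬p2) ∧ (p2 ∧ ¬p3)), w1
10. □(p3 → ¬p2), w1
11. ¬□(p3 → ¬p2), w1
12. ¬(p3 → ¬p2), w2
13. p3, w2
14. p2, w2
15. p3 → ¬p2, w2
16. ¬p2, w2
Accessibility: w0Rw1, w1Rw2
Branch closes: p2 and ¬p2 both at w2.
All branches of the negation close; one closing branch shown above.

Valid in K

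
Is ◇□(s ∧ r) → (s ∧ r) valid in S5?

Tableau for the negation ¬(◇□(s ∧ r) → (s ∧ r)):
1. ¬(◇□(s ∧ r) → (s ∧ r)), w0
2. ◇□(s ∧ r), w0
3. ¬(s ∧ r), w0
4. ¬r, w0
5. □(s ∧ r), w1
6. s ∧ r, w0
7. s, w0
8. r, w0
Accessibility: w0Rw0, w0Rw1, w1Rw0, w1Rw1
Branch closes: r and ¬r both at w0.
Every branch of the negation's tableau closes; the branch above is one of them.

Valid in S5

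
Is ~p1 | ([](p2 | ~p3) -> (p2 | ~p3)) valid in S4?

Tableau for the negation ~(~p1 | ([](p2 | ~p3) -> (p2 | ~p3))):
1. ~(~p1 | ([](p2 | ~p3) -> (p2 | ~p3))), w0
2. p1, w0
3. ~([](p2 | ~p3) -> (p2 | ~p3)), w0
4. [](p2 | ~p3), w0
5. ~(p2 | ~p3), w0
6. ~p2, w0
7. p3, w0
8. p2 | ~p3, w0
9. ~p3, w0
Accessibility: w0Rw0
Branch closes: p3 and ~p3 both at w0.
All branches of the negation close; one closing branch shown above.

Valid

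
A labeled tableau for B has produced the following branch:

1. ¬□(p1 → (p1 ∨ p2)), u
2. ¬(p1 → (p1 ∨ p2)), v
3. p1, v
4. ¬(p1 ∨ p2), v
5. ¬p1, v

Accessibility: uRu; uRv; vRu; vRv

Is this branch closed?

Closed

Both p1 and ¬p1 appear at v.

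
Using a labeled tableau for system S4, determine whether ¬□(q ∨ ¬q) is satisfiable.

1. ¬□(q ∨ ¬q), w0
2. ¬(q ∨ ¬q), w1
3. ¬q, w1
4. q, w1
Accessibility: w0Rw0, w0Rw1, w1Rw1
Branch closes: q and ¬q both at w1.
All branches of the tableau close; one closing branch shown above.

Unsatisfiable (every branch closes)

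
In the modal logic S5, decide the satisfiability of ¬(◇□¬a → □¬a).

Unsatisfiable (every branch closes)

1. ¬(◇□¬a → □¬a), u
2. ◇□¬a, u
3. ¬□¬a, u
4. □¬a, v
5. ¬a, u
6. ¬a, v
7. a, w
8. ¬a, w
Accessibility: uRu, uRv, uRw, vRu, vRv, vRw, wRu, wRv, wRw
Branch closes: a and ¬a both at w.
All branches of the tableau close; one closing branch shown above.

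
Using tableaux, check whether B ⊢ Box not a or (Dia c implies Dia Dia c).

Valid

Tableau for the negation not (Box not a or (Dia c implies Dia Dia c)):
1. not (Box not a or (Dia c implies Dia Dia c)), u
2. not Box not a, u   [neg-or-rule on 1]
3. not (Dia c implies Dia Dia c), u   [neg-or-rule on 1]
4. Dia c, u   [neg-implies-rule on 3]
5. not Dia Dia c, u   [neg-implies-rule on 3]
6. not Dia c, u   [neg-Dia-rule on 5 via uRu]
7. not c, u   [neg-Dia-rule on 6 via uRu]
8. a, v   [neg-Box-rule on 2: fresh world v, uRv]
9. not Dia c, v   [neg-Dia-rule on 5 via uRv]
10. not c, v   [neg-Dia-rule on 6 via uRv]
11. c, w   [Dia-rule on 4: fresh world w, uRw]
12. not Dia c, w   [neg-Dia-rule on 5 via uRw]
13. not c, w   [neg-Dia-rule on 6 via uRw]
Accessibility: uRu, uRv, uRw, vRu, vRv, wRu, wRw
Branch closes: c and not c both at w.
Every branch of the negation's tableau closes; the branch above is one of them.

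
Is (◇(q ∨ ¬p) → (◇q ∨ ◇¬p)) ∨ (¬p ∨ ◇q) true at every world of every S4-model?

Tableau for the negation ¬((◇(q ∨ ¬p) → (◇q ∨ ◇¬p)) ∨ (¬p ∨ ◇q)):
1. ¬((◇(q ∨ ¬p) → (◇q ∨ ◇¬p)) ∨ (¬p ∨ ◇q)), 0
2. ¬(◇(q ∨ ¬p) → (◇q ∨ ◇¬p)), 0
3. ¬(¬p ∨ ◇q), 0
4. ◇(q ∨ ¬p), 0
5. ¬(◇q ∨ ◇¬p), 0
6. p, 0
7. ¬◇q, 0
8. ¬◇¬p, 0
9. ¬q, 0
10. q ∨ ¬p, 1
11. ¬q, 1
12. p, 1
13. ¬p, 1
Accessibility: 0R0, 0R1, 1R1
Branch closes: p and ¬p both at 1.
Every branch of the negation's tableau closes; the branch above is one of them.

Yes, valid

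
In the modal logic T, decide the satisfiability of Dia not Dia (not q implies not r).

Yes, satisfiable

1. Dia not Dia (not q implies not r), u
2. not Dia (not q implies not r), v
3. not (not q implies not r), v
4. not q, v
5. r, v
Accessibility: uRu, uRv, vRv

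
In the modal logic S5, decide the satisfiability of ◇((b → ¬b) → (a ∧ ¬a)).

1. ◇((b → ¬b) → (a ∧ ¬a)), 0
2. (b → ¬b) → (a ∧ ¬a), 1
3. ¬(b → ¬b), 1
4. b, 1
Accessibility: 0R0, 0R1, 1R0, 1R1

Yes, satisfiable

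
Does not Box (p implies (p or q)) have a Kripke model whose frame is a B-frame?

1. not Box (p implies (p or q)), u
2. not (p implies (p or q)), v   [neg-Box-rule on 1: fresh world v, uRv]
3. p, v   [neg-implies-rule on 2]
4. not (p or q), v   [neg-implies-rule on 2]
5. not p, v   [neg-or-rule on 4]
6. not q, v   [neg-or-rule on 4]
Accessibility: uRu, uRv, vRu, vRv
Branch closes: p and not p both at v.
Every branch closes; the branch above is one of them.

No, unsatisfiable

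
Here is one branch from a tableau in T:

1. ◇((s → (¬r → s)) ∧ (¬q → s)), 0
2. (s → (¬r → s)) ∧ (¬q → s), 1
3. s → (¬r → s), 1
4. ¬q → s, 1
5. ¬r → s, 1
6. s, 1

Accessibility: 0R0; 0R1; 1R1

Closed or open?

No world carries both an atom and its negation.

Not closed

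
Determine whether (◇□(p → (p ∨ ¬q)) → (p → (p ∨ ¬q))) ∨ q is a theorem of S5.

Yes, valid

Tableau for the negation ¬((◇□(p → (p ∨ ¬q)) → (p → (p ∨ ¬q))) ∨ q):
1. ¬((◇□(p → (p ∨ ¬q)) → (p → (p ∨ ¬q))) ∨ q), u
2. ¬(◇□(p → (p ∨ ¬q)) → (p → (p ∨ ¬q))), u   [¬∨-rule on 1]
3. ¬q, u   [¬∨-rule on 1]
4. ◇□(p → (p ∨ ¬q)), u   [¬→-rule on 2]
5. ¬(p → (p ∨ ¬q)), u   [¬→-rule on 2]
6. p, u   [¬→-rule on 5]
7. ¬(p ∨ ¬q), u   [¬→-rule on 5]
8. ¬p, u   [¬∨-rule on 7]
9. q, u   [¬∨-rule on 7]
Accessibility: uRu
Branch closes: p and ¬p both at u.
All branches of the negation close; one closing branch shown above.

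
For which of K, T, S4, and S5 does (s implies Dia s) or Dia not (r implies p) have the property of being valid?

T-tableau for the negation not ((s implies Dia s) or Dia not (r implies p)):
1. not ((s implies Dia s) or Dia not (r implies p)), w0
2. not (s implies Dia s), w0
3. not Dia not (r implies p), w0
4. s, w0
5. not Dia s, w0
6. r implies p, w0
7. not s, w0
Accessibility: w0Rw0
Branch closes: s and not s both at w0.
Every branch closes (one shown): valid in T, hence also in S4, S5 (every theorem of T is a theorem of S4 and S5).
K-tableau for the negation not ((s implies Dia s) or Dia not (r implies p)):
1. not ((s implies Dia s) or Dia not (r implies p)), w0
2. not (s implies Dia s), w0
3. not Dia not (r implies p), w0
4. s, w0
5. not Dia s, w0
Complete open branch: countermodel on a K-frame, so not valid in K.

T, S4, S5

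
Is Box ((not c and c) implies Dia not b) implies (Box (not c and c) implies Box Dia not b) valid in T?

Yes, valid

Tableau for the negation not (Box ((not c and c) implies Dia not b) implies (Box (not c and c) implies Box Dia not b)):
1. not (Box ((not c and c) implies Dia not b) implies (Box (not c and c) implies Box Dia not b)), 0
2. Box ((not c and c) implies Dia not b), 0
3. not (Box (not c and c) implies Box Dia not b), 0
4. Box (not c and c), 0
5. not Box Dia not b, 0
6. (not c and c) implies Dia not b, 0
7. not c and c, 0
8. not c, 0
9. c, 0
Accessibility: 0R0
Branch closes: c and not c both at 0.
Every branch of the negation's tableau closes; the branch above is one of them.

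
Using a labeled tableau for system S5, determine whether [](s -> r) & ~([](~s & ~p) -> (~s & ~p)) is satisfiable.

1. [](s -> r) & ~([](~s & ~p) -> (~s & ~p)), 0
2. [](s -> r), 0
3. ~([](~s & ~p) -> (~s & ~p)), 0
4. [](~s & ~p), 0
5. ~(~s & ~p), 0
6. s -> r, 0
7. ~s & ~p, 0
8. ~s, 0
9. ~p, 0
10. p, 0
Accessibility: 0R0
Branch closes: p and ~p both at 0.
(One branch shown.) All branches close.

No, unsatisfiable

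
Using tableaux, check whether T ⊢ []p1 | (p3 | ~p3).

Valid

Tableau for the negation ~([]p1 | (p3 | ~p3)):
1. ~([]p1 | (p3 | ~p3)), w0
2. ~[]p1, w0
3. ~(p3 | ~p3), w0
4. ~p3, w0
5. p3, w0
Accessibility: w0Rw0
Branch closes: p3 and ~p3 both at w0.
All branches of the negation close; one closing branch shown above.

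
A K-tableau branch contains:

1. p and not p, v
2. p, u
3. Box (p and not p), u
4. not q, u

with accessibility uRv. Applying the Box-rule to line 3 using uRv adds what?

p and not p, v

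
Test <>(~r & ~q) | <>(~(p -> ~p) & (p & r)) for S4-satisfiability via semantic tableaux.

1. <>(~r & ~q) | <>(~(p -> ~p) & (p & r)), u
2. <>(~(p -> ~p) & (p & r)), u   [|-rule on 1 (branches; this branch)]
3. ~(p -> ~p) & (p & r), v   [<>-rule on 2: fresh world v, uRv]
4. ~(p -> ~p), v   [&-rule on 3]
5. p & r, v   [&-rule on 3]
6. p, v   [~->-rule on 4]
7. r, v   [&-rule on 5]
Accessibility: uRu, uRv, vRv

Satisfiable (open branch found)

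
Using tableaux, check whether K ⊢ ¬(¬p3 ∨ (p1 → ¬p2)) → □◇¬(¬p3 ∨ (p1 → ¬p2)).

Tableau for the negation ¬(¬(¬p3 ∨ (p1 → ¬p2)) → □◇¬(¬p3 ∨ (p1 → ¬p2))):
1. ¬(¬(¬p3 ∨ (p1 → ¬p2)) → □◇¬(¬p3 ∨ (p1 → ¬p2))), w0
2. ¬(¬p3 ∨ (p1 → ¬p2)), w0
3. ¬□◇¬(¬p3 ∨ (p1 → ¬p2)), w0
4. p3, w0
5. ¬(p1 → ¬p2), w0
6. p1, w0
7. p2, w0
8. ¬◇¬(¬p3 ∨ (p1 → ¬p2)), w1
Accessibility: w0Rw1
The negation has an open branch (countermodel exists).

Invalid (countermodel exists)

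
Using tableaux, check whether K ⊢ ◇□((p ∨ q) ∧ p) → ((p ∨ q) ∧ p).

Tableau for the negation ¬(◇□((p ∨ q) ∧ p) → ((p ∨ q) ∧ p)):
1. ¬(◇□((p ∨ q) ∧ p) → ((p ∨ q) ∧ p)), 0
2. ◇□((p ∨ q) ∧ p), 0
3. ¬((p ∨ q) ∧ p), 0
4. ¬p, 0
5. □((p ∨ q) ∧ p), 1
Accessibility: 0R1
The negation has an open branch (countermodel exists).

No, not valid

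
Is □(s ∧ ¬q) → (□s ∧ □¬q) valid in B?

Yes, valid

Tableau for the negation ¬(□(s ∧ ¬q) → (□s ∧ □¬q)):
1. ¬(□(s ∧ ¬q) → (□s ∧ □¬q)), 0
2. □(s ∧ ¬q), 0   [¬→-rule on 1]
3. ¬(□s ∧ □¬q), 0   [¬→-rule on 1]
4. s ∧ ¬q, 0   [□-rule on 2 via 0R0]
5. s, 0   [∧-rule on 4]
6. ¬q, 0   [∧-rule on 4]
7. ¬□¬q, 0   [¬∧-rule on 3 (branches; this branch)]
8. q, 1   [¬□-rule on 7: fresh world 1, 0R1]
9. s ∧ ¬q, 1   [□-rule on 2 via 0R1]
10. s, 1   [∧-rule on 9]
11. ¬q, 1   [∧-rule on 9]
Accessibility: 0R0, 0R1, 1R0, 1R1
Branch closes: q and ¬q both at 1.
Every branch of the negation's tableau closes; the branch above is one of them.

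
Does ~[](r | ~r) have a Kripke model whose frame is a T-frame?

1. ~[](r | ~r), 0
2. ~(r | ~r), 1   [~[]-rule on 1: fresh world 1, 0R1]
3. ~r, 1   [~|-rule on 2]
4. r, 1   [~|-rule on 2]
Accessibility: 0R0, 0R1, 1R1
Branch closes: r and ~r both at 1.
All branches of the tableau close; one closing branch shown above.

Unsatisfiable (every branch closes)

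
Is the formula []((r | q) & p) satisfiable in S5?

1. []((r | q) & p), u
2. (r | q) & p, u   [[]-rule on 1 via uRu]
3. r | q, u   [&-rule on 2]
4. p, u   [&-rule on 2]
5. q, u   [|-rule on 3 (branches; this branch)]
Accessibility: uRu

Satisfiable (open branch found)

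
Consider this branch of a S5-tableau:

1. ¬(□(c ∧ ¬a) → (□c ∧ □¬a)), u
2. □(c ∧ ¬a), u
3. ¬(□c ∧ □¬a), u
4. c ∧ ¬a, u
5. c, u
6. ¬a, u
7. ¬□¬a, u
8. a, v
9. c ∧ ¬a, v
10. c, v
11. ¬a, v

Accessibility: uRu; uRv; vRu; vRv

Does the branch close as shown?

Yes, closed

Both a and ¬a appear at v.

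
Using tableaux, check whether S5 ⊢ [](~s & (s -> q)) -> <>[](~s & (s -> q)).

Valid

Tableau for the negation ~([](~s & (s -> q)) -> <>[](~s & (s -> q))):
1. ~([](~s & (s -> q)) -> <>[](~s & (s -> q))), w0
2. [](~s & (s -> q)), w0
3. ~<>[](~s & (s -> q)), w0
4. ~s & (s -> q), w0
5. ~s, w0
6. s -> q, w0
7. ~[](~s & (s -> q)), w0
8. q, w0
9. ~(~s & (s -> q)), w1
10. ~s & (s -> q), w1
11. ~s, w1
12. s -> q, w1
13. ~[](~s & (s -> q)), w1
14. ~(s -> q), w1
15. s, w1
16. ~q, w1
Accessibility: w0Rw0, w0Rw1, w1Rw0, w1Rw1
Branch closes: s and ~s both at w1.
All branches of the negation close; one closing branch shown above.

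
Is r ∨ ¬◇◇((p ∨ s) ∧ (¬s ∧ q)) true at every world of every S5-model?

No, not valid

Tableau for the negation ¬(r ∨ ¬◇◇((p ∨ s) ∧ (¬s ∧ q))):
1. ¬(r ∨ ¬◇◇((p ∨ s) ∧ (¬s ∧ q))), u
2. ¬r, u
3. ◇◇((p ∨ s) ∧ (¬s ∧ q)), u
4. ◇((p ∨ s) ∧ (¬s ∧ q)), v
5. (p ∨ s) ∧ (¬s ∧ q), w
6. p ∨ s, w
7. ¬s ∧ q, w
8. ¬s, w
9. q, w
10. p, w
Accessibility: uRu, uRv, uRw, vRu, vRv, vRw, wRu, wRv, wRw
The negation has an open branch (countermodel exists).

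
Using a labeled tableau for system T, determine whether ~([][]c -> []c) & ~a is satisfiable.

1. ~([][]c -> []c) & ~a, 0
2. ~([][]c -> []c), 0   [&-rule on 1]
3. ~a, 0   [&-rule on 1]
4. [][]c, 0   [~->-rule on 2]
5. ~[]c, 0   [~->-rule on 2]
6. []c, 0   [[]-rule on 4 via 0R0]
7. c, 0   [[]-rule on 6 via 0R0]
8. ~c, 1   [~[]-rule on 5: fresh world 1, 0R1]
9. []c, 1   [[]-rule on 4 via 0R1]
10. c, 1   [[]-rule on 6 via 0R1]
Accessibility: 0R0, 0R1, 1R1
Branch closes: c and ~c both at 1.
(One branch shown.) All branches close.

Unsatisfiable (every branch closes)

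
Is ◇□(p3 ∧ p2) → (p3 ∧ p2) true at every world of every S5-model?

Tableau for the negation ¬(◇□(p3 ∧ p2) → (p3 ∧ p2)):
1. ¬(◇□(p3 ∧ p2) → (p3 ∧ p2)), w0
2. ◇□(p3 ∧ p2), w0   [¬→-rule on 1]
3. ¬(p3 ∧ p2), w0   [¬→-rule on 1]
4. ¬p2, w0   [¬∧-rule on 3 (branches; this branch)]
5. □(p3 ∧ p2), w1   [◇-rule on 2: fresh world w1, w0Rw1]
6. p3 ∧ p2, w0   [□-rule on 5 via w1Rw0]
7. p3, w0   [∧-rule on 6]
8. p2, w0   [∧-rule on 6]
Accessibility: w0Rw0, w0Rw1, w1Rw0, w1Rw1
Branch closes: p2 and ¬p2 both at w0.
Every branch of the negation's tableau closes; the branch above is one of them.

Yes, valid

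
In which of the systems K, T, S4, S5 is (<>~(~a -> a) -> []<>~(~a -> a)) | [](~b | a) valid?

S5

S4-tableau for the negation ~((<>~(~a -> a) -> []<>~(~a -> a)) | [](~b | a)):
1. ~((<>~(~a -> a) -> []<>~(~a -> a)) | [](~b | a)), 0
2. ~(<>~(~a -> a) -> []<>~(~a -> a)), 0
3. ~[](~b | a), 0
4. <>~(~a -> a), 0
5. ~[]<>~(~a -> a), 0
6. ~(~b | a), 1
7. b, 1
8. ~a, 1
9. ~(~a -> a), 2
10. ~a, 2
11. ~<>~(~a -> a), 3
12. ~a -> a, 3
13. a, 3
Accessibility: 0R0, 0R1, 0R2, 0R3, 1R1, 2R2, 3R3
Complete open branch: countermodel on an S4-frame, so not valid in S4, nor in K, T (the same frame is also a K-frame and a T-frame).
S5-tableau for the negation ~((<>~(~a -> a) -> []<>~(~a -> a)) | [](~b | a)):
1. ~((<>~(~a -> a) -> []<>~(~a -> a)) | [](~b | a)), 0
2. ~(<>~(~a -> a) -> []<>~(~a -> a)), 0
3. ~[](~b | a), 0
4. <>~(~a -> a), 0
5. ~[]<>~(~a -> a), 0
6. ~(~b | a), 1
7. b, 1
8. ~a, 1
9. ~(~a -> a), 2
10. ~a, 2
11. ~<>~(~a -> a), 3
12. ~a -> a, 0
13. ~a -> a, 1
14. ~a -> a, 2
15. ~a -> a, 3
16. a, 0
17. a, 1
Accessibility: 0R0, 0R1, 0R2, 0R3, 1R0, 1R1, 1R2, 1R3, 2R0, 2R1, 2R2, 2R3, 3R0, 3R1, 3R2, 3R3
Branch closes: a and ~a both at 1.
Every branch closes (one shown): valid in S5.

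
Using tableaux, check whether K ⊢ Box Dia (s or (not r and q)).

Not valid

Tableau for the negation not Box Dia (s or (not r and q)):
1. not Box Dia (s or (not r and q)), w0
2. not Dia (s or (not r and q)), w1   [neg-Box-rule on 1: fresh world w1, w0Rw1]
Accessibility: w0Rw1
The negation has an open branch (countermodel exists).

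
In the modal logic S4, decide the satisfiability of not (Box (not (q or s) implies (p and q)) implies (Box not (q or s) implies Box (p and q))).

No, unsatisfiable

1. not (Box (not (q or s) implies (p and q)) implies (Box not (q or s) implies Box (p and q))), 0
2. Box (not (q or s) implies (p and q)), 0   [neg-implies-rule on 1]
3. not (Box not (q or s) implies Box (p and q)), 0   [neg-implies-rule on 1]
4. Box not (q or s), 0   [neg-implies-rule on 3]
5. not Box (p and q), 0   [neg-implies-rule on 3]
6. not (q or s) implies (p and q), 0   [Box-rule on 2 via 0R0]
7. not (q or s), 0   [Box-rule on 4 via 0R0]
8. not q, 0   [neg-or-rule on 7]
9. not s, 0   [neg-or-rule on 7]
10. p and q, 0   [implies-rule on 6 (branches; this branch)]
11. p, 0   [and-rule on 10]
12. q, 0   [and-rule on 10]
Accessibility: 0R0
Branch closes: q and not q both at 0.
Every branch closes; the branch above is one of them.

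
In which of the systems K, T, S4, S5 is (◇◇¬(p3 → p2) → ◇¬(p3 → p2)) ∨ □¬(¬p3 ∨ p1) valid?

S4, S5

T-tableau for the negation ¬((◇◇¬(p3 → p2) → ◇¬(p3 → p2)) ∨ □¬(¬p3 ∨ p1)):
1. ¬((◇◇¬(p3 → p2) → ◇¬(p3 → p2)) ∨ □¬(¬p3 ∨ p1)), w0
2. ¬(◇◇¬(p3 → p2) → ◇¬(p3 → p2)), w0
3. ¬□¬(¬p3 ∨ p1), w0
4. ◇◇¬(p3 → p2), w0
5. ¬◇¬(p3 → p2), w0
6. p3 → p2, w0
7. p2, w0
8. ¬p3 ∨ p1, w1
9. p3 → p2, w1
10. p1, w1
11. p2, w1
12. ◇¬(p3 → p2), w2
13. p3 → p2, w2
14. p2, w2
15. ¬(p3 → p2), w3
16. p3, w3
17. ¬p2, w3
Accessibility: w0Rw0, w0Rw1, w0Rw2, w1Rw1, w2Rw2, w2Rw3, w3Rw3
Complete open branch: countermodel on a T-frame, so not valid in T, nor in K (the same frame is also a K-frame).
S4-tableau for the negation ¬((◇◇¬(p3 → p2) → ◇¬(p3 → p2)) ∨ □¬(¬p3 ∨ p1)):
1. ¬((◇◇¬(p3 → p2) → ◇¬(p3 → p2)) ∨ □¬(¬p3 ∨ p1)), w0
2. ¬(◇◇¬(p3 → p2) → ◇¬(p3 → p2)), w0
3. ¬□¬(¬p3 ∨ p1), w0
4. ◇◇¬(p3 → p2), w0
5. ¬◇¬(p3 → p2), w0
6. p3 → p2, w0
7. p2, w0
8. ¬p3 ∨ p1, w1
9. p3 → p2, w1
10. p1, w1
11. p2, w1
12. ◇¬(p3 → p2), w2
13. p3 → p2, w2
14. p2, w2
15. ¬(p3 → p2), w3
16. p3, w3
17. ¬p2, w3
18. p3 → p2, w3
19. p2, w3
Accessibility: w0Rw0, w0Rw1, w0Rw2, w0Rw3, w1Rw1, w2Rw2, w2Rw3, w3Rw3
Branch closes: p2 and ¬p2 both at w3.
Every branch closes (one shown): valid in S4, hence also in S5 (every theorem of S4 is a theorem of S5).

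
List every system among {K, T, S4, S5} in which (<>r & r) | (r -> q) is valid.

T, S4, S5

K-tableau for the negation ~((<>r & r) | (r -> q)):
1. ~((<>r & r) | (r -> q)), w0
2. ~(<>r & r), w0   [~|-rule on 1]
3. ~(r -> q), w0   [~|-rule on 1]
4. r, w0   [~->-rule on 3]
5. ~q, w0   [~->-rule on 3]
6. ~<>r, w0   [~&-rule on 2 (branches; this branch)]
Complete open branch: countermodel on a K-frame, so not valid in K.
T-tableau for the negation ~((<>r & r) | (r -> q)):
1. ~((<>r & r) | (r -> q)), w0
2. ~(<>r & r), w0   [~|-rule on 1]
3. ~(r -> q), w0   [~|-rule on 1]
4. r, w0   [~->-rule on 3]
5. ~q, w0   [~->-rule on 3]
6. ~<>r, w0   [~&-rule on 2 (branches; this branch)]
7. ~r, w0   [~<>-rule on 6 via w0Rw0]
Accessibility: w0Rw0
Branch closes: r and ~r both at w0.
Every branch closes (one shown): valid in T, hence also in S4, S5 (every theorem of T is a theorem of S4 and S5).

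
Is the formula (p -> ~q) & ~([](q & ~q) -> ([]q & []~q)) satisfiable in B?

1. (p -> ~q) & ~([](q & ~q) -> ([]q & []~q)), w0
2. p -> ~q, w0   [&-rule on 1]
3. ~([](q & ~q) -> ([]q & []~q)), w0   [&-rule on 1]
4. [](q & ~q), w0   [~->-rule on 3]
5. ~([]q & []~q), w0   [~->-rule on 3]
6. q & ~q, w0   [[]-rule on 4 via w0Rw0]
7. q, w0   [&-rule on 6]
8. ~q, w0   [&-rule on 6]
Accessibility: w0Rw0
Branch closes: q and ~q both at w0.
All branches of the tableau close; one closing branch shown above.

No, unsatisfiable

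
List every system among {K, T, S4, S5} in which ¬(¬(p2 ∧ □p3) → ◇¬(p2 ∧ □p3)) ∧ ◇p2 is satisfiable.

K-tableau for the formula:
1. ¬(¬(p2 ∧ □p3) → ◇¬(p2 ∧ □p3)) ∧ ◇p2, w0
2. ¬(¬(p2 ∧ □p3) → ◇¬(p2 ∧ □p3)), w0
3. ◇p2, w0
4. ¬(p2 ∧ □p3), w0
5. ¬◇¬(p2 ∧ □p3), w0
6. ¬□p3, w0
7. p2, w1
8. p2 ∧ □p3, w1
9. □p3, w1
10. ¬p3, w2
11. p2 ∧ □p3, w2
12. p2, w2
13. □p3, w2
Accessibility: w0Rw1, w0Rw2
Complete open branch: satisfiable in K.
T-tableau for the formula:
1. ¬(¬(p2 ∧ □p3) → ◇¬(p2 ∧ □p3)) ∧ ◇p2, w0
2. ¬(¬(p2 ∧ □p3) → ◇¬(p2 ∧ □p3)), w0
3. ◇p2, w0
4. ¬(p2 ∧ □p3), w0
5. ¬◇¬(p2 ∧ □p3), w0
6. p2 ∧ □p3, w0
7. p2, w0
8. □p3, w0
9. p3, w0
10. ¬□p3, w0
11. p2, w1
12. p2 ∧ □p3, w1
13. □p3, w1
14. p3, w1
15. ¬p3, w2
16. p2 ∧ □p3, w2
17. p2, w2
18. □p3, w2
19. p3, w2
Accessibility: w0Rw0, w0Rw1, w0Rw2, w1Rw1, w2Rw2
Branch closes: p3 and ¬p3 both at w2.
Every branch closes (one shown): unsatisfiable in T, hence also in S4, S5 (every S4/S5-frame is a T-frame).

K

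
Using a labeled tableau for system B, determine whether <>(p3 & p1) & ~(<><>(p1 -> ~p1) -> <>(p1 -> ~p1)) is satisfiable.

Satisfiable (open branch found)

1. <>(p3 & p1) & ~(<><>(p1 -> ~p1) -> <>(p1 -> ~p1)), u
2. <>(p3 & p1), u   [&-rule on 1]
3. ~(<><>(p1 -> ~p1) -> <>(p1 -> ~p1)), u   [&-rule on 1]
4. <><>(p1 -> ~p1), u   [~->-rule on 3]
5. ~<>(p1 -> ~p1), u   [~->-rule on 3]
6. ~(p1 -> ~p1), u   [~<>-rule on 5 via uRu]
7. p1, u   [~->-rule on 6]
8. p3 & p1, v   [<>-rule on 2: fresh world v, uRv]
9. p3, v   [&-rule on 8]
10. p1, v   [&-rule on 8]
11. ~(p1 -> ~p1), v   [~<>-rule on 5 via uRv]
12. <>(p1 -> ~p1), w   [<>-rule on 4: fresh world w, uRw]
13. ~(p1 -> ~p1), w   [~<>-rule on 5 via uRw]
14. p1, w   [~->-rule on 13]
15. p1 -> ~p1, x   [<>-rule on 12: fresh world x, wRx]
16. ~p1, x   [->-rule on 15 (branches; this branch)]
Accessibility: uRu, uRv, uRw, vRu, vRv, wRu, wRw, wRx, xRw, xRx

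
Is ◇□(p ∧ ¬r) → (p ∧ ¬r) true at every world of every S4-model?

No, not valid

Tableau for the negation ¬(◇□(p ∧ ¬r) → (p ∧ ¬r)):
1. ¬(◇□(p ∧ ¬r) → (p ∧ ¬r)), u
2. ◇□(p ∧ ¬r), u   [¬→-rule on 1]
3. ¬(p ∧ ¬r), u   [¬→-rule on 1]
4. r, u   [¬∧-rule on 3 (branches; this branch)]
5. □(p ∧ ¬r), v   [◇-rule on 2: fresh world v, uRv]
6. p ∧ ¬r, v   [□-rule on 5 via vRv]
7. p, v   [∧-rule on 6]
8. ¬r, v   [∧-rule on 6]
Accessibility: uRu, uRv, vRv
The negation has an open branch (countermodel exists).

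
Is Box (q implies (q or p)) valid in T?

Tableau for the negation not Box (q implies (q or p)):
1. not Box (q implies (q or p)), w0
2. not (q implies (q or p)), w1
3. q, w1
4. not (q or p), w1
5. not q, w1
6. not p, w1
Accessibility: w0Rw0, w0Rw1, w1Rw1
Branch closes: q and not q both at w1.
Every branch of the negation's tableau closes; the branch above is one of them.

Valid in T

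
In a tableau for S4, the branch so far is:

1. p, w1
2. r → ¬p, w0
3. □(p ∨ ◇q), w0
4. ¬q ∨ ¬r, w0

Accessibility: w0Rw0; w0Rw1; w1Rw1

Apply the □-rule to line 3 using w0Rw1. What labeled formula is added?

p ∨ ◇q, w1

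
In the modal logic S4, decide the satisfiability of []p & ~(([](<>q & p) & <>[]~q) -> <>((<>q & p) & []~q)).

Unsatisfiable (every branch closes)

1. []p & ~(([](<>q & p) & <>[]~q) -> <>((<>q & p) & []~q)), 0
2. []p, 0   [&-rule on 1]
3. ~(([](<>q & p) & <>[]~q) -> <>((<>q & p) & []~q)), 0   [&-rule on 1]
4. [](<>q & p) & <>[]~q, 0   [~->-rule on 3]
5. ~<>((<>q & p) & []~q), 0   [~->-rule on 3]
6. [](<>q & p), 0   [&-rule on 4]
7. <>[]~q, 0   [&-rule on 4]
8. p, 0   [[]-rule on 2 via 0R0]
9. ~((<>q & p) & []~q), 0   [~<>-rule on 5 via 0R0]
10. <>q & p, 0   [[]-rule on 6 via 0R0]
11. <>q, 0   [&-rule on 10]
12. ~[]~q, 0   [~&-rule on 9 (branches; this branch)]
13. []~q, 1   [<>-rule on 7: fresh world 1, 0R1]
14. p, 1   [[]-rule on 2 via 0R1]
15. ~((<>q & p) & []~q), 1   [~<>-rule on 5 via 0R1]
16. <>q & p, 1   [[]-rule on 6 via 0R1]
17. <>q, 1   [&-rule on 16]
18. ~q, 1   [[]-rule on 13 via 1R1]
19. ~(<>q & p), 1   [~&-rule on 15 (branches; this branch)]
20. ~<>q, 1   [~&-rule on 19 (branches; this branch)]
21. q, 2   [<>-rule on 11: fresh world 2, 0R2]
22. p, 2   [[]-rule on 2 via 0R2]
23. ~((<>q & p) & []~q), 2   [~<>-rule on 5 via 0R2]
24. <>q & p, 2   [[]-rule on 6 via 0R2]
25. <>q, 2   [&-rule on 24]
26. ~[]~q, 2   [~&-rule on 23 (branches; this branch)]
27. q, 3   [~[]-rule on 12: fresh world 3, 0R3]
28. p, 3   [[]-rule on 2 via 0R3]
29. ~((<>q & p) & []~q), 3   [~<>-rule on 5 via 0R3]
30. <>q & p, 3   [[]-rule on 6 via 0R3]
31. <>q, 3   [&-rule on 30]
32. ~[]~q, 3   [~&-rule on 29 (branches; this branch)]
33. q, 4   [<>-rule on 17: fresh world 4, 1R4]
34. p, 4   [[]-rule on 2 via 0R4]
35. ~((<>q & p) & []~q), 4   [~<>-rule on 5 via 0R4]
36. <>q & p, 4   [[]-rule on 6 via 0R4]
37. <>q, 4   [&-rule on 36]
38. ~q, 4   [[]-rule on 13 via 1R4]
Accessibility: 0R0, 0R1, 0R2, 0R3, 0R4, 1R1, 1R4, 2R2, 3R3, 4R4
Branch closes: q and ~q both at 4.
(One branch shown.) All branches close.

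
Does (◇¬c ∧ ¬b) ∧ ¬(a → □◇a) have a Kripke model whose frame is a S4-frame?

Satisfiable

1. (◇¬c ∧ ¬b) ∧ ¬(a → □◇a), 0
2. ◇¬c ∧ ¬b, 0   [∧-rule on 1]
3. ¬(a → □◇a), 0   [∧-rule on 1]
4. ◇¬c, 0   [∧-rule on 2]
5. ¬b, 0   [∧-rule on 2]
6. a, 0   [¬→-rule on 3]
7. ¬□◇a, 0   [¬→-rule on 3]
8. ¬c, 1   [◇-rule on 4: fresh world 1, 0R1]
9. ¬◇a, 2   [¬□-rule on 7: fresh world 2, 0R2]
10. ¬a, 2   [¬◇-rule on 9 via 2R2]
Accessibility: 0R0, 0R1, 0R2, 1R1, 2R2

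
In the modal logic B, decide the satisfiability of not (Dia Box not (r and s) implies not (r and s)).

1. not (Dia Box not (r and s) implies not (r and s)), u
2. Dia Box not (r and s), u   [neg-implies-rule on 1]
3. r and s, u   [neg-implies-rule on 1]
4. r, u   [and-rule on 3]
5. s, u   [and-rule on 3]
6. Box not (r and s), v   [Dia-rule on 2: fresh world v, uRv]
7. not (r and s), u   [Box-rule on 6 via vRu]
8. not (r and s), v   [Box-rule on 6 via vRv]
9. not s, u   [neg-and-rule on 7 (branches; this branch)]
Accessibility: uRu, uRv, vRu, vRv
Branch closes: s and not s both at u.
All branches of the tableau close; one closing branch shown above.

No, unsatisfiable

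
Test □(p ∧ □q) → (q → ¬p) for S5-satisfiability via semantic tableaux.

1. □(p ∧ □q) → (q → ¬p), 0
2. q → ¬p, 0   [→-rule on 1 (branches; this branch)]
3. ¬p, 0   [→-rule on 2 (branches; this branch)]
Accessibility: 0R0

Satisfiable (open branch found)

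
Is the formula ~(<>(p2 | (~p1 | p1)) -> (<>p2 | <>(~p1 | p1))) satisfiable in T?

Unsatisfiable

1. ~(<>(p2 | (~p1 | p1)) -> (<>p2 | <>(~p1 | p1))), u
2. <>(p2 | (~p1 | p1)), u   [~->-rule on 1]
3. ~(<>p2 | <>(~p1 | p1)), u   [~->-rule on 1]
4. ~<>p2, u   [~|-rule on 3]
5. ~<>(~p1 | p1), u   [~|-rule on 3]
6. ~p2, u   [~<>-rule on 4 via uRu]
7. ~(~p1 | p1), u   [~<>-rule on 5 via uRu]
8. p1, u   [~|-rule on 7]
9. ~p1, u   [~|-rule on 7]
Accessibility: uRu
Branch closes: p1 and ~p1 both at u.
Every branch closes; the branch above is one of them.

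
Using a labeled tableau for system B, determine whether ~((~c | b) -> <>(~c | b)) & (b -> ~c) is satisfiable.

1. ~((~c | b) -> <>(~c | b)) & (b -> ~c), 0
2. ~((~c | b) -> <>(~c | b)), 0
3. b -> ~c, 0
4. ~c | b, 0
5. ~<>(~c | b), 0
6. ~(~c | b), 0
7. c, 0
8. ~b, 0
9. b, 0
Accessibility: 0R0
Branch closes: b and ~b both at 0.
All branches of the tableau close; one closing branch shown above.

No, unsatisfiable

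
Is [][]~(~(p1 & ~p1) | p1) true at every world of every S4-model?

No, not valid

Tableau for the negation ~[][]~(~(p1 & ~p1) | p1):
1. ~[][]~(~(p1 & ~p1) | p1), u
2. ~[]~(~(p1 & ~p1) | p1), v   [~[]-rule on 1: fresh world v, uRv]
3. ~(p1 & ~p1) | p1, w   [~[]-rule on 2: fresh world w, vRw]
4. p1, w   [|-rule on 3 (branches; this branch)]
Accessibility: uRu, uRv, uRw, vRv, vRw, wRw
The negation has an open branch (countermodel exists).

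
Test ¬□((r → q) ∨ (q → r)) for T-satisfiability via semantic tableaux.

No, unsatisfiable

1. ¬□((r → q) ∨ (q → r)), w0
2. ¬((r → q) ∨ (q → r)), w1   [¬□-rule on 1: fresh world w1, w0Rw1]
3. ¬(r → q), w1   [¬∨-rule on 2]
4. ¬(q → r), w1   [¬∨-rule on 2]
5. r, w1   [¬→-rule on 3]
6. ¬q, w1   [¬→-rule on 3]
7. q, w1   [¬→-rule on 4]
8. ¬r, w1   [¬→-rule on 4]
Accessibility: w0Rw0, w0Rw1, w1Rw1
Branch closes: q and ¬q both at w1.
(One branch shown.) All branches close.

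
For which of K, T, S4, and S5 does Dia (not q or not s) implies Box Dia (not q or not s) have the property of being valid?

S5

S4-tableau for the negation not (Dia (not q or not s) implies Box Dia (not q or not s)):
1. not (Dia (not q or not s) implies Box Dia (not q or not s)), 0
2. Dia (not q or not s), 0   [neg-implies-rule on 1]
3. not Box Dia (not q or not s), 0   [neg-implies-rule on 1]
4. not q or not s, 1   [Dia-rule on 2: fresh world 1, 0R1]
5. not s, 1   [or-rule on 4 (branches; this branch)]
6. not Dia (not q or not s), 2   [neg-Box-rule on 3: fresh world 2, 0R2]
7. not (not q or not s), 2   [neg-Dia-rule on 6 via 2R2]
8. q, 2   [neg-or-rule on 7]
9. s, 2   [neg-or-rule on 7]
Accessibility: 0R0, 0R1, 0R2, 1R1, 2R2
Complete open branch: countermodel on an S4-frame, so not valid in S4, nor in K, T (the same frame is also a K-frame and a T-frame).
S5-tableau for the negation not (Dia (not q or not s) implies Box Dia (not q or not s)):
1. not (Dia (not q or not s) implies Box Dia (not q or not s)), 0
2. Dia (not q or not s), 0   [neg-implies-rule on 1]
3. not Box Dia (not q or not s), 0   [neg-implies-rule on 1]
4. not q or not s, 1   [Dia-rule on 2: fresh world 1, 0R1]
5. not s, 1   [or-rule on 4 (branches; this branch)]
6. not Dia (not q or not s), 2   [neg-Box-rule on 3: fresh world 2, 0R2]
7. not (not q or not s), 0   [neg-Dia-rule on 6 via 2R0]
8. q, 0   [neg-or-rule on 7]
9. s, 0   [neg-or-rule on 7]
10. not (not q or not s), 1   [neg-Dia-rule on 6 via 2R1]
11. q, 1   [neg-or-rule on 10]
12. s, 1   [neg-or-rule on 10]
Accessibility: 0R0, 0R1, 0R2, 1R0, 1R1, 1R2, 2R0, 2R1, 2R2
Branch closes: s and not s both at 1.
Every branch closes (one shown): valid in S5.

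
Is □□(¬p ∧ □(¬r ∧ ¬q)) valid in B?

Tableau for the negation ¬□□(¬p ∧ □(¬r ∧ ¬q)):
1. ¬□□(¬p ∧ □(¬r ∧ ¬q)), w0
2. ¬□(¬p ∧ □(¬r ∧ ¬q)), w1
3. ¬(¬p ∧ □(¬r ∧ ¬q)), w2
4. ¬□(¬r ∧ ¬q), w2
5. ¬(¬r ∧ ¬q), w3
6. q, w3
Accessibility: w0Rw0, w0Rw1, w1Rw0, w1Rw1, w1Rw2, w2Rw1, w2Rw2, w2Rw3, w3Rw2, w3Rw3
The negation has an open branch (countermodel exists).

Invalid (countermodel exists)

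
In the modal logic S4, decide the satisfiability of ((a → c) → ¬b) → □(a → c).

1. ((a → c) → ¬b) → □(a → c), 0
2. □(a → c), 0   [→-rule on 1 (branches; this branch)]
3. a → c, 0   [□-rule on 2 via 0R0]
4. c, 0   [→-rule on 3 (branches; this branch)]
Accessibility: 0R0

Satisfiable (open branch found)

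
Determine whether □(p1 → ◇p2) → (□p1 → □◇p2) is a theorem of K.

Yes, valid

Tableau for the negation ¬(□(p1 → ◇p2) → (□p1 → □◇p2)):
1. ¬(□(p1 → ◇p2) → (□p1 → □◇p2)), 0
2. □(p1 → ◇p2), 0   [¬→-rule on 1]
3. ¬(□p1 → □◇p2), 0   [¬→-rule on 1]
4. □p1, 0   [¬→-rule on 3]
5. ¬□◇p2, 0   [¬→-rule on 3]
6. ¬◇p2, 1   [¬□-rule on 5: fresh world 1, 0R1]
7. p1 → ◇p2, 1   [□-rule on 2 via 0R1]
8. p1, 1   [□-rule on 4 via 0R1]
9. ◇p2, 1   [→-rule on 7 (branches; this branch)]
10. p2, 2   [◇-rule on 9: fresh world 2, 1R2]
11. ¬p2, 2   [¬◇-rule on 6 via 1R2]
Accessibility: 0R1, 1R2
Branch closes: p2 and ¬p2 both at 2.
All branches of the negation close; one closing branch shown above.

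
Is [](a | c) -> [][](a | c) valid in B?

Tableau for the negation ~([](a | c) -> [][](a | c)):
1. ~([](a | c) -> [][](a | c)), u
2. [](a | c), u
3. ~[][](a | c), u
4. a | c, u
5. c, u
6. ~[](a | c), v
7. a | c, v
8. c, v
9. ~(a | c), w
10. ~a, w
11. ~c, w
Accessibility: uRu, uRv, vRu, vRv, vRw, wRv, wRw
The negation has an open branch (countermodel exists).

Invalid (countermodel exists)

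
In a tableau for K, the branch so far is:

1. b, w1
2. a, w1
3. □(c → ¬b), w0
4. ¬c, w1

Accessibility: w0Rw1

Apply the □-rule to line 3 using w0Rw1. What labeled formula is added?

c → ¬b, w1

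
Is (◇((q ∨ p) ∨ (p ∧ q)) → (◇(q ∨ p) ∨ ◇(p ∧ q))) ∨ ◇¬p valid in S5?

Valid in S5

Tableau for the negation ¬((◇((q ∨ p) ∨ (p ∧ q)) → (◇(q ∨ p) ∨ ◇(p ∧ q))) ∨ ◇¬p):
1. ¬((◇((q ∨ p) ∨ (p ∧ q)) → (◇(q ∨ p) ∨ ◇(p ∧ q))) ∨ ◇¬p), 0
2. ¬(◇((q ∨ p) ∨ (p ∧ q)) → (◇(q ∨ p) ∨ ◇(p ∧ q))), 0
3. ¬◇¬p, 0
4. ◇((q ∨ p) ∨ (p ∧ q)), 0
5. ¬(◇(q ∨ p) ∨ ◇(p ∧ q)), 0
6. ¬◇(q ∨ p), 0
7. ¬◇(p ∧ q), 0
8. p, 0
9. ¬(q ∨ p), 0
10. ¬q, 0
11. ¬p, 0
Accessibility: 0R0
Branch closes: p and ¬p both at 0.
Every branch of the negation's tableau closes; the branch above is one of them.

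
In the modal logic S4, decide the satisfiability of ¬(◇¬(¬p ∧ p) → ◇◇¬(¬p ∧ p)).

1. ¬(◇¬(¬p ∧ p) → ◇◇¬(¬p ∧ p)), w0
2. ◇¬(¬p ∧ p), w0   [¬→-rule on 1]
3. ¬◇◇¬(¬p ∧ p), w0   [¬→-rule on 1]
4. ¬◇¬(¬p ∧ p), w0   [¬◇-rule on 3 via w0Rw0]
5. ¬p ∧ p, w0   [¬◇-rule on 4 via w0Rw0]
6. ¬p, w0   [∧-rule on 5]
7. p, w0   [∧-rule on 5]
Accessibility: w0Rw0
Branch closes: p and ¬p both at w0.
Every branch closes; the branch above is one of them.

Unsatisfiable (every branch closes)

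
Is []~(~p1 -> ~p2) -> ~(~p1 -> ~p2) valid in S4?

Valid

Tableau for the negation ~([]~(~p1 -> ~p2) -> ~(~p1 -> ~p2)):
1. ~([]~(~p1 -> ~p2) -> ~(~p1 -> ~p2)), 0
2. []~(~p1 -> ~p2), 0
3. ~p1 -> ~p2, 0
4. ~(~p1 -> ~p2), 0
5. ~p1, 0
6. p2, 0
7. ~p2, 0
Accessibility: 0R0
Branch closes: p2 and ~p2 both at 0.
Every branch of the negation's tableau closes; the branch above is one of them.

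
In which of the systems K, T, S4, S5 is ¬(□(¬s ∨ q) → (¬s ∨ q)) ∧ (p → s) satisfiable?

K-tableau for the formula:
1. ¬(□(¬s ∨ q) → (¬s ∨ q)) ∧ (p → s), w0
2. ¬(□(¬s ∨ q) → (¬s ∨ q)), w0
3. p → s, w0
4. □(¬s ∨ q), w0
5. ¬(¬s ∨ q), w0
6. s, w0
7. ¬q, w0
Complete open branch: satisfiable in K.
T-tableau for the formula:
1. ¬(□(¬s ∨ q) → (¬s ∨ q)) ∧ (p → s), w0
2. ¬(□(¬s ∨ q) → (¬s ∨ q)), w0
3. p → s, w0
4. □(¬s ∨ q), w0
5. ¬(¬s ∨ q), w0
6. s, w0
7. ¬q, w0
8. ¬s ∨ q, w0
9. q, w0
Accessibility: w0Rw0
Branch closes: q and ¬q both at w0.
Every branch closes (one shown): unsatisfiable in T, hence also in S4, S5 (every S4/S5-frame is a T-frame).

K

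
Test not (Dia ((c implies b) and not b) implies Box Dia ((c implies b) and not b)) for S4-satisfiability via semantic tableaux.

Satisfiable

1. not (Dia ((c implies b) and not b) implies Box Dia ((c implies b) and not b)), 0
2. Dia ((c implies b) and not b), 0
3. not Box Dia ((c implies b) and not b), 0
4. (c implies b) and not b, 1
5. c implies b, 1
6. not b, 1
7. not c, 1
8. not Dia ((c implies b) and not b), 2
9. not ((c implies b) and not b), 2
10. b, 2
Accessibility: 0R0, 0R1, 0R2, 1R1, 2R2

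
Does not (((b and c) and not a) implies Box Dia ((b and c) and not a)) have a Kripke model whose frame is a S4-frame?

Satisfiable (open branch found)

1. not (((b and c) and not a) implies Box Dia ((b and c) and not a)), u
2. (b and c) and not a, u
3. not Box Dia ((b and c) and not a), u
4. b and c, u
5. not a, u
6. b, u
7. c, u
8. not Dia ((b and c) and not a), v
9. not ((b and c) and not a), v
10. a, v
Accessibility: uRu, uRv, vRv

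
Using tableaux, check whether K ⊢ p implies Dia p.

No, not valid

Tableau for the negation not (p implies Dia p):
1. not (p implies Dia p), 0
2. p, 0   [neg-implies-rule on 1]
3. not Dia p, 0   [neg-implies-rule on 1]
The negation has an open branch (countermodel exists).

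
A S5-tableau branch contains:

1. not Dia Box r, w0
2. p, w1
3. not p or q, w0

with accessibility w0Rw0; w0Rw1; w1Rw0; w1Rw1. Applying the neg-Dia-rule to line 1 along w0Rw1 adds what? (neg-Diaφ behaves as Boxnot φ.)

neg-Diaφ behaves as Boxnot φ: propagate the negated body to each accessible world.

not Box r, w1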